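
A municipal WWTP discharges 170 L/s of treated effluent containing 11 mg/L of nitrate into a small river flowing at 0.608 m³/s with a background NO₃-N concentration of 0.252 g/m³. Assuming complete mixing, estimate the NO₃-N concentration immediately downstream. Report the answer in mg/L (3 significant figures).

170 L/s = 0.17 m³/s.
Conservation of mass across the mixing zone: C = (0.17·11 + 0.608·0.252) / (0.17 + 0.608) = 2.023/0.778 = 2.601 mg/L.

2.60 mg/L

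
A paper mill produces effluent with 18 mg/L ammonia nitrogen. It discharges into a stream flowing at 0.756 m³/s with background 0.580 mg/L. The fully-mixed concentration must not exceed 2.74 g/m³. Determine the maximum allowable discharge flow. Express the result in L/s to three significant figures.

107 L/s

Mass balance at complete mixing: C_std·(Q_w + Q_r) = Q_w·C_e + Q_r·C_b.
Rearranging, Q_w = Q_r·(C_std − C_b)/(C_e − C_std) = 0.756·(2.74 − 0.58) / (18 − 2.74) = 0.107 m³/s.
= 107 L/s.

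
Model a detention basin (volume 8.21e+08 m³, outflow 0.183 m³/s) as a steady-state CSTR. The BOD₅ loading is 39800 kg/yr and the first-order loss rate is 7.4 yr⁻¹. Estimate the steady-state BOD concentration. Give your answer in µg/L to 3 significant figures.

6.54 µg/L

Outflow Q = 0.183 m³/s × 3.156e+07 s/yr = 5.775e+06 m³/yr.
Steady-state CSTR mass balance: W = Q·C + k·V·C, so C = W/(Q + kV).
Q + kV = 5.775e+06 + 7.4·8.21e+08 = 6.081e+09 m³/yr.
C = 39800/6.081e+09 = 6.545e-06 kg/m³ = 0.006545 mg/L = 6.545 µg/L.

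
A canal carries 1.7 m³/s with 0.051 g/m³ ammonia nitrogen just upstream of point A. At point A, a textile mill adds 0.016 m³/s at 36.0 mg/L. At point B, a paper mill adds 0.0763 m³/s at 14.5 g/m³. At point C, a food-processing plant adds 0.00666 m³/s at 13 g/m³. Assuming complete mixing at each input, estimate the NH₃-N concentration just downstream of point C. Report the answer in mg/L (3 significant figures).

After input A: C = (1.7·0.051 + 0.016·36) / 1.716 = 0.3862 mg/L.
After input B: C = (1.716·0.3862 + 0.0763·14.5) / 1.792 = 0.987 mg/L.
After input C: C = (1.792·0.987 + 0.00666·13) / 1.799 = 1.032 mg/L.

1.03 mg/L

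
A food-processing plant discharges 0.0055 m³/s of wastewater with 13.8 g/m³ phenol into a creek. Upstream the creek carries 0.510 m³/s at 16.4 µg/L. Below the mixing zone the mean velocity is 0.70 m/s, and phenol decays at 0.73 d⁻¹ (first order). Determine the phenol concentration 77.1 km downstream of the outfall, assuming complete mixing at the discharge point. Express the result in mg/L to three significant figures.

16.4 µg/L = 0.0164 mg/L.
After complete mixing, C₀ = (0.0055·13.8 + 0.51·0.0164) / 0.5155 = 0.1635 mg/L.
Travel time t = 7.71e+04 m / 0.70 m/s = 1.101e+05 s = 1.275 d.
C = 0.1635·exp(−0.73·1.275) = 0.1635·0.3943 = 0.06446 mg/L.

0.0645 mg/L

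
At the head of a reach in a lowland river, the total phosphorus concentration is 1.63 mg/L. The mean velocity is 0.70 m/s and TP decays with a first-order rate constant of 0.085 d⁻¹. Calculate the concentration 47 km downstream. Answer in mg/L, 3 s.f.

Travel time t = 47 km / 0.70 m/s = 4.7e+04/0.70 = 6.714e+04 s = 0.7771 d.
First-order decay: C = 1.63·exp(−0.085·0.7771) = 1.63·0.9361 = 1.526 mg/L.

1.53 mg/L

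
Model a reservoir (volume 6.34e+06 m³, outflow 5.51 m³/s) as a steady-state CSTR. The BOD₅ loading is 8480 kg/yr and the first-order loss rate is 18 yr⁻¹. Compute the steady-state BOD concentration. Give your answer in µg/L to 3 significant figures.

29.4 µg/L

Outflow Q = 5.51 m³/s × 3.156e+07 s/yr = 1.739e+08 m³/yr.
Steady-state CSTR mass balance: W = Q·C + k·V·C, so C = W/(Q + kV).
Q + kV = 1.739e+08 + 18·6.34e+06 = 2.88e+08 m³/yr.
C = 8480/2.88e+08 = 2.944e-05 kg/m³ = 0.02944 mg/L = 29.44 µg/L.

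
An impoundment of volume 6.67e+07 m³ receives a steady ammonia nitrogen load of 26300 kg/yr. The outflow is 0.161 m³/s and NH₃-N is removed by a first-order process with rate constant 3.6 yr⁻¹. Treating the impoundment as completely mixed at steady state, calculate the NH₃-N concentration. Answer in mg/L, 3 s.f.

Outflow Q = 0.161 m³/s × 3.156e+07 s/yr = 5.081e+06 m³/yr.
Steady-state CSTR mass balance: W = Q·C + k·V·C, so C = W/(Q + kV).
Q + kV = 5.081e+06 + 3.6·6.67e+07 = 2.452e+08 m³/yr.
C = 26300/2.452e+08 = 0.0001073 kg/m³ = 0.1073 mg/L.

0.107 mg/L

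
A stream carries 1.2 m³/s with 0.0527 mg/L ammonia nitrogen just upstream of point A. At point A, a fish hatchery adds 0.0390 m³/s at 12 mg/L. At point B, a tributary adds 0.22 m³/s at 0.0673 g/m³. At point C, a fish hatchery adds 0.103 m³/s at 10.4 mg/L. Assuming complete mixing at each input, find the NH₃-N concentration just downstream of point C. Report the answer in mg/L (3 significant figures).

1.04 mg/L

After input A: C = (1.2·0.0527 + 0.039·12) / 1.239 = 0.4288 mg/L.
After input B: C = (1.239·0.4288 + 0.22·0.0673) / 1.459 = 0.3743 mg/L.
After input C: C = (1.459·0.3743 + 0.103·10.4) / 1.562 = 1.035 mg/L.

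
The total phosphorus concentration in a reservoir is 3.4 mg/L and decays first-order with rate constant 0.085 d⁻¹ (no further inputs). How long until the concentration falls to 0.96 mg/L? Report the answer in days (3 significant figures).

t = ln(C₀/C)/k = ln(3.4/0.96)/0.085 = 1.265/0.085 = 14.88 d.

14.9 d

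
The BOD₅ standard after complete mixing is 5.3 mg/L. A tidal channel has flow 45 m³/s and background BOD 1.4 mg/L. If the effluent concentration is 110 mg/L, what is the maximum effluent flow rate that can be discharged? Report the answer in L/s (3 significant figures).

1680 L/s

Mass balance at complete mixing: C_std·(Q_w + Q_r) = Q_w·C_e + Q_r·C_b.
Rearranging, Q_w = Q_r·(C_std − C_b)/(C_e − C_std) = 45·(5.3 − 1.4) / (110 − 5.3) = 1.676 m³/s.
= 1676 L/s.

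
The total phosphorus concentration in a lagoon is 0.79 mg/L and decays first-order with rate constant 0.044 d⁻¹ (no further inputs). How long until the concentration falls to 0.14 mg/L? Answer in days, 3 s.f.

t = ln(C₀/C)/k = ln(0.79/0.14)/0.044 = 1.73/0.044 = 39.33 d.

39.3 d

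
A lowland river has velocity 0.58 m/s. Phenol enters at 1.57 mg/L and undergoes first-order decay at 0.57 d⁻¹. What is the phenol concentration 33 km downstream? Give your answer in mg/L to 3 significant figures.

Travel time t = 33 km / 0.58 m/s = 3.3e+04/0.58 = 5.69e+04 s = 0.6585 d.
First-order decay: C = 1.57·exp(−0.57·0.6585) = 1.57·0.687 = 1.079 mg/L.

1.08 mg/L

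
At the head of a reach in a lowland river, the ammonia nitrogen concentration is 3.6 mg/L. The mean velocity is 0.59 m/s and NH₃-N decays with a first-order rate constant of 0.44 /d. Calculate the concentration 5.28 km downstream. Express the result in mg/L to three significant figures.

3.44 mg/L

Travel time t = 5.28 km / 0.59 m/s = 5280/0.59 = 8949 s = 0.1036 d.
First-order decay: C = 3.6·exp(−0.44·0.1036) = 3.6·0.9554 = 3.44 mg/L.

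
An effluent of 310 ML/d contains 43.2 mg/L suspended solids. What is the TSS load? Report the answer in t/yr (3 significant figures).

4890 t/yr

310 ML/d = 3.588 m³/s.
Mass flux = Q·C = 3.588 m³/s × 43.2 g/m³ = 155 g/s.
= 155 g/s × 31.56 = 4891 t/yr.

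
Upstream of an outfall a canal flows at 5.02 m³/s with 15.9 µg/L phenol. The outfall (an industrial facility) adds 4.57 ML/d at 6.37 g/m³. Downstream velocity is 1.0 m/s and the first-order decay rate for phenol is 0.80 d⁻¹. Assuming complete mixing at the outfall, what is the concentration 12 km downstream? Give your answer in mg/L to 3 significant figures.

0.0735 mg/L

4.57 ML/d = 0.05289 m³/s.
15.9 µg/L = 0.0159 mg/L.
After complete mixing, C₀ = (0.05289·6.37 + 5.02·0.0159) / 5.073 = 0.08215 mg/L.
Travel time t = 1.2e+04 m / 1.0 m/s = 1.2e+04 s = 0.1389 d.
C = 0.08215·exp(−0.80·0.1389) = 0.08215·0.8948 = 0.07351 mg/L.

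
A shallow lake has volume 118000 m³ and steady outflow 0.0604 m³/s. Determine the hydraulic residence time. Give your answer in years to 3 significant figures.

Q = 0.0604 m³/s × 3.156e+07 s/yr = 1.906e+06 m³/yr.
Hydraulic residence time τ = V/Q = 118000/1.906e+06 = 0.06191 yr.

0.0619 yr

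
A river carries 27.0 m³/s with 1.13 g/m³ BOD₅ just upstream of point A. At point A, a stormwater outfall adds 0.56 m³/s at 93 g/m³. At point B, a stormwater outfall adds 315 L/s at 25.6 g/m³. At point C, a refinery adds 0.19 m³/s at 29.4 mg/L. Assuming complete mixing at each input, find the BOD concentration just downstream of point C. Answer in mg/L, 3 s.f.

After input A: C = (27·1.13 + 0.56·93) / 27.56 = 2.997 mg/L.
315 L/s = 0.315 m³/s.
After input B: C = (27.56·2.997 + 0.315·25.6) / 27.88 = 3.252 mg/L.
After input C: C = (27.88·3.252 + 0.19·29.4) / 28.07 = 3.429 mg/L.

3.43 mg/L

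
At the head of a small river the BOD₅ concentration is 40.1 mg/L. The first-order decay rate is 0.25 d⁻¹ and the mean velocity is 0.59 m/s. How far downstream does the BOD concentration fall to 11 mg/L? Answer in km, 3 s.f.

264 km

From C = C₀·e^(−kt), t = ln(C₀/C)/k = ln(40.1/11)/0.25 = 1.293/0.25 = 5.174 d.
Distance = v·t = 0.59 m/s × 4.47e+05 s = 2.637e+05 m = 263.7 km.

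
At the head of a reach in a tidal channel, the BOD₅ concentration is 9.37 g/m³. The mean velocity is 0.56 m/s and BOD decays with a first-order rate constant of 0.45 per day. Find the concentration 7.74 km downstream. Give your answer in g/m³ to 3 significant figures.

Travel time t = 7.74 km / 0.56 m/s = 7740/0.56 = 1.382e+04 s = 0.16 d.
First-order decay: C = 9.37·exp(−0.45·0.16) = 9.37·0.9305 = 8.719 g/m³.

8.72 g/m³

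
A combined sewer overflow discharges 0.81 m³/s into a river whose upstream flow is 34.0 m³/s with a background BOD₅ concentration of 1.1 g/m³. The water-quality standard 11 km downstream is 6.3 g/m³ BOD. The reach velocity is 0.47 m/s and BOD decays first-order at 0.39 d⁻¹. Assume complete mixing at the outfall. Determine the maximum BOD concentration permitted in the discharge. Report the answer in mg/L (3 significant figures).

255 mg/L

Travel time to the compliance point: t = 1.1e+04/0.47 = 2.34e+04 s = 0.2709 d; decay factor exp(−0.39·0.2709) = 0.8997.
So the concentration just after mixing may be at most 6.3/0.8997 = 7.002 mg/L.
Mass balance: 7.002·34.81 = 0.81·Cₑ + 34·1.1.
Cₑ = (243.7 − 37.4) / 0.81 = 254.7 mg/L.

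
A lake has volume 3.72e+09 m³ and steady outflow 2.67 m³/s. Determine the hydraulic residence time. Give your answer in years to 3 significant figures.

44.1 yr

Q = 2.67 m³/s × 3.156e+07 s/yr = 8.426e+07 m³/yr.
Hydraulic residence time τ = V/Q = 3.72e+09/8.426e+07 = 44.15 yr.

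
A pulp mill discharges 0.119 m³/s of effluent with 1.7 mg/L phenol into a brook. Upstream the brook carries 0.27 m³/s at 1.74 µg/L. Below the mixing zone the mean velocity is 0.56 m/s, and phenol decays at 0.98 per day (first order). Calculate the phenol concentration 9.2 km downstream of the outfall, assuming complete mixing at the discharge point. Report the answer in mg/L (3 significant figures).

1.74 µg/L = 0.00174 mg/L.
After complete mixing, C₀ = (0.119·1.7 + 0.27·0.00174) / 0.389 = 0.5213 mg/L.
Travel time t = 9200 m / 0.56 m/s = 1.643e+04 s = 0.1901 d.
C = 0.5213·exp(−0.98·0.1901) = 0.5213·0.83 = 0.4326 mg/L.

0.433 mg/L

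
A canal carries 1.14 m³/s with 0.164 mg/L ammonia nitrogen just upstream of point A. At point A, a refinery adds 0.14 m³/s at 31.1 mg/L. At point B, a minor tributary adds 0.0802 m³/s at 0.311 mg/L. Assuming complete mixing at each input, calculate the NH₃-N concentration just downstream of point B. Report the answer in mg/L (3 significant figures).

After input A: C = (1.14·0.164 + 0.14·31.1) / 1.28 = 3.548 mg/L.
After input B: C = (1.28·3.548 + 0.0802·0.311) / 1.36 = 3.357 mg/L.

3.36 mg/L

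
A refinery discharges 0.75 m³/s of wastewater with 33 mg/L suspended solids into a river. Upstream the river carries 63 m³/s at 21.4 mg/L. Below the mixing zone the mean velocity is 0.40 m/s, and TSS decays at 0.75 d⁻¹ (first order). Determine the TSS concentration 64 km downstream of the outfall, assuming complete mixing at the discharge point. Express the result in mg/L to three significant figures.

After complete mixing, C₀ = (0.75·33 + 63·21.4) / 63.75 = 21.54 mg/L.
Travel time t = 6.4e+04 m / 0.40 m/s = 1.6e+05 s = 1.852 d.
C = 21.54·exp(−0.75·1.852) = 21.54·0.2494 = 5.37 mg/L.

5.37 mg/L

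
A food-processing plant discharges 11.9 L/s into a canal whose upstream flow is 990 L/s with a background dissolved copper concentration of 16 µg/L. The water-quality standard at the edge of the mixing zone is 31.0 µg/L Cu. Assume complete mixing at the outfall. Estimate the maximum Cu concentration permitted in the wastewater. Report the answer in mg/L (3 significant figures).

1.28 mg/L

11.9 L/s = 0.0119 m³/s.
990 L/s = 0.99 m³/s.
16 µg/L = 0.016 mg/L.
31.0 µg/L = 0.031 mg/L.
Mass balance: 0.031·1.002 = 0.0119·Cₑ + 0.99·0.016.
Cₑ = (0.03106 − 0.01584) / 0.0119 = 1.279 mg/L.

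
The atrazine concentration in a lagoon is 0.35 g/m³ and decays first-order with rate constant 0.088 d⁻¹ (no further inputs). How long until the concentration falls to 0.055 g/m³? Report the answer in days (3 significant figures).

21.0 d

t = ln(C₀/C)/k = ln(0.35/0.055)/0.088 = 1.851/0.088 = 21.03 d.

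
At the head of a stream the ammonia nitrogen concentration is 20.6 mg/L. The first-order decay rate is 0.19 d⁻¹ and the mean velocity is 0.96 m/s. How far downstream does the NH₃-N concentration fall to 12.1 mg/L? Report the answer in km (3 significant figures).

From C = C₀·e^(−kt), t = ln(C₀/C)/k = ln(20.6/12.1)/0.19 = 0.5321/0.19 = 2.8 d.
Distance = v·t = 0.96 m/s × 2.42e+05 s = 2.323e+05 m = 232.3 km.

232 km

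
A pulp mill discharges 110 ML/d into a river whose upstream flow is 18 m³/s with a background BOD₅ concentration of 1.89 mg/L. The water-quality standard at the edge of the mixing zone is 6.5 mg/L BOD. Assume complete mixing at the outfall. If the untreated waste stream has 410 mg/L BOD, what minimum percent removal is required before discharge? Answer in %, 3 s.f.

110 ML/d = 1.273 m³/s.
Mass balance: 6.5·19.27 = 1.273·Cₑ + 18·1.89.
Cₑ = (125.3 − 34.02) / 1.273 = 71.68 mg/L.
Required removal = 1 − 71.68/410 = 82.52 %.

82.5 %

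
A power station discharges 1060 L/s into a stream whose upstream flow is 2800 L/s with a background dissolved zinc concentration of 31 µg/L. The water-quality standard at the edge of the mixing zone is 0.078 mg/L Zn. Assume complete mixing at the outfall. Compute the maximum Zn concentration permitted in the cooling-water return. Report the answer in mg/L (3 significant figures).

1060 L/s = 1.06 m³/s.
2800 L/s = 2.8 m³/s.
31 µg/L = 0.031 mg/L.
Mass balance: 0.078·3.86 = 1.06·Cₑ + 2.8·0.031.
Cₑ = (0.3011 − 0.0868) / 1.06 = 0.2022 mg/L.

0.202 mg/L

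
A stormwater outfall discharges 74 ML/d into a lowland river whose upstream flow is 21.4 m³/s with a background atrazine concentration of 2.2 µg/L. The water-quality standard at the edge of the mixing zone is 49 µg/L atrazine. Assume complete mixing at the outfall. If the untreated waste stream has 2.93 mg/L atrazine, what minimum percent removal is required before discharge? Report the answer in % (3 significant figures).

58.4 %

74 ML/d = 0.8565 m³/s.
2.2 µg/L = 0.0022 mg/L.
49 µg/L = 0.049 mg/L.
Mass balance: 0.049·22.26 = 0.8565·Cₑ + 21.4·0.0022.
Cₑ = (1.091 − 0.04708) / 0.8565 = 1.218 mg/L.
Required removal = 1 − 1.218/2.93 = 58.42 %.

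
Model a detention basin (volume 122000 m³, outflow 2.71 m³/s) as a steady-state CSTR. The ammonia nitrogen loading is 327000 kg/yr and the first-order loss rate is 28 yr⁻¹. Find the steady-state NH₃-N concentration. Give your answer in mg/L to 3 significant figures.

3.68 mg/L

Outflow Q = 2.71 m³/s × 3.156e+07 s/yr = 8.552e+07 m³/yr.
Steady-state CSTR mass balance: W = Q·C + k·V·C, so C = W/(Q + kV).
Q + kV = 8.552e+07 + 28·122000 = 8.894e+07 m³/yr.
C = 327000/8.894e+07 = 0.003677 kg/m³ = 3.677 mg/L.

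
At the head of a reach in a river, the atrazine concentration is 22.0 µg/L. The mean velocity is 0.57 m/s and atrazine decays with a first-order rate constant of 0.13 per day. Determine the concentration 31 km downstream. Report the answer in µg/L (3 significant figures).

20.3 µg/L

Travel time t = 31 km / 0.57 m/s = 3.1e+04/0.57 = 5.439e+04 s = 0.6295 d.
First-order decay: C = 22.0·exp(−0.13·0.6295) = 22.0·0.9214 = 20.27 µg/L.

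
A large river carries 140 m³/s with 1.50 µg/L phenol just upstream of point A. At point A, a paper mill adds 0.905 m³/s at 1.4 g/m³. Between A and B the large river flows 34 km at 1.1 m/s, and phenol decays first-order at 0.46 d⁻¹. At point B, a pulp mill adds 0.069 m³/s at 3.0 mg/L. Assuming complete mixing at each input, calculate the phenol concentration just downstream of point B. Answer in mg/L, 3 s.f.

0.0104 mg/L

1.50 µg/L = 0.0015 mg/L.
After input A: C = (140·0.0015 + 0.905·1.4) / 140.9 = 0.01048 mg/L.
Over the 34 km reach to input B (t = 3.091e+04 s = 0.3577 d), decay gives C = 0.01048·exp(−0.46·0.3577) = 0.008892 mg/L.
After input B: C = (140.9·0.008892 + 0.069·3) / 141 = 0.01036 mg/L.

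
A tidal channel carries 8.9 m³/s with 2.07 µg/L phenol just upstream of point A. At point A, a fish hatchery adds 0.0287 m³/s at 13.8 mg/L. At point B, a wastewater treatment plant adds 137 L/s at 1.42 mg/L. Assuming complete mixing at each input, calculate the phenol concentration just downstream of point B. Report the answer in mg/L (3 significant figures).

2.07 µg/L = 0.00207 mg/L.
After input A: C = (8.9·0.00207 + 0.0287·13.8) / 8.929 = 0.04642 mg/L.
137 L/s = 0.137 m³/s.
After input B: C = (8.929·0.04642 + 0.137·1.42) / 9.066 = 0.06718 mg/L.

0.0672 mg/L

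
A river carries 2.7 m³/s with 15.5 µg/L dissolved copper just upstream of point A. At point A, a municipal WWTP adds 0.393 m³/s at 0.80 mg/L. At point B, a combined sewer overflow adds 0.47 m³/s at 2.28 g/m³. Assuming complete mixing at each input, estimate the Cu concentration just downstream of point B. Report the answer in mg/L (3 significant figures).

0.401 mg/L

15.5 µg/L = 0.0155 mg/L.
After input A: C = (2.7·0.0155 + 0.393·0.8) / 3.093 = 0.1152 mg/L.
After input B: C = (3.093·0.1152 + 0.47·2.28) / 3.563 = 0.4007 mg/L.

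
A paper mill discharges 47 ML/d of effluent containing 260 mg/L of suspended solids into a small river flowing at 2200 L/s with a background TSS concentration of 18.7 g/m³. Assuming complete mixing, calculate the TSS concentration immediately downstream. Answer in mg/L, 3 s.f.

66.5 mg/L

47 ML/d = 0.544 m³/s.
2200 L/s = 2.2 m³/s.
Conservation of mass across the mixing zone: C = (0.544·260 + 2.2·18.7) / (0.544 + 2.2) = 182.6/2.744 = 66.54 mg/L.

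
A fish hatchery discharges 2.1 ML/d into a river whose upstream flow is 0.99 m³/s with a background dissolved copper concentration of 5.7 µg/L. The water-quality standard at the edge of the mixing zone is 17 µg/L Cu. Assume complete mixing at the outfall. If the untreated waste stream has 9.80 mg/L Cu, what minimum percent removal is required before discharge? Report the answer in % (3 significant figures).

2.1 ML/d = 0.02431 m³/s.
5.7 µg/L = 0.0057 mg/L.
17 µg/L = 0.017 mg/L.
Mass balance: 0.017·1.014 = 0.02431·Cₑ + 0.99·0.0057.
Cₑ = (0.01724 − 0.005643) / 0.02431 = 0.4773 mg/L.
Required removal = 1 − 0.4773/9.80 = 95.13 %.

95.1 %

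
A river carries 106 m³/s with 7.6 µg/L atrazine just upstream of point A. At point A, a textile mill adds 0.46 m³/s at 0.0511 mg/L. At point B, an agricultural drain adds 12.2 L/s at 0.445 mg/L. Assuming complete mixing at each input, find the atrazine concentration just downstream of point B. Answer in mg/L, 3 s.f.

0.00784 mg/L

7.6 µg/L = 0.0076 mg/L.
After input A: C = (106·0.0076 + 0.46·0.0511) / 106.5 = 0.007788 mg/L.
12.2 L/s = 0.0122 m³/s.
After input B: C = (106.5·0.007788 + 0.0122·0.445) / 106.5 = 0.007838 mg/L.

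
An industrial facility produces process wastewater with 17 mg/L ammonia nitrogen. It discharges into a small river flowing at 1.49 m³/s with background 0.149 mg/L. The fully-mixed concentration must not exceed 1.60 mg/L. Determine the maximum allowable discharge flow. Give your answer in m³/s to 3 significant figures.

Mass balance at complete mixing: C_std·(Q_w + Q_r) = Q_w·C_e + Q_r·C_b.
Rearranging, Q_w = Q_r·(C_std − C_b)/(C_e − C_std) = 1.49·(1.6 − 0.149) / (17 − 1.6) = 0.1404 m³/s.

0.140 m³/s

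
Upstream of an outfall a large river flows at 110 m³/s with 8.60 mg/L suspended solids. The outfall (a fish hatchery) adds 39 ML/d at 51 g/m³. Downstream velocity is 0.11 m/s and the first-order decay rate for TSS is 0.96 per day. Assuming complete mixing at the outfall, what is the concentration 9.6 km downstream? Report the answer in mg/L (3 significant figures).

3.33 mg/L

39 ML/d = 0.4514 m³/s.
After complete mixing, C₀ = (0.4514·51 + 110·8.6) / 110.5 = 8.773 mg/L.
Travel time t = 9600 m / 0.11 m/s = 8.727e+04 s = 1.01 d.
C = 8.773·exp(−0.96·1.01) = 8.773·0.3792 = 3.327 mg/L.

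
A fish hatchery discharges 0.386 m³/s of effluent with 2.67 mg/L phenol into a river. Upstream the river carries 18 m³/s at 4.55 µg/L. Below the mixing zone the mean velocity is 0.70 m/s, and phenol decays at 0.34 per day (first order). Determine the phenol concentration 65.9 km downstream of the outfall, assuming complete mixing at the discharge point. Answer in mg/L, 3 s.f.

4.55 µg/L = 0.00455 mg/L.
After complete mixing, C₀ = (0.386·2.67 + 18·0.00455) / 18.39 = 0.06051 mg/L.
Travel time t = 6.59e+04 m / 0.70 m/s = 9.414e+04 s = 1.09 d.
C = 0.06051·exp(−0.34·1.09) = 0.06051·0.6904 = 0.04178 mg/L.

0.0418 mg/L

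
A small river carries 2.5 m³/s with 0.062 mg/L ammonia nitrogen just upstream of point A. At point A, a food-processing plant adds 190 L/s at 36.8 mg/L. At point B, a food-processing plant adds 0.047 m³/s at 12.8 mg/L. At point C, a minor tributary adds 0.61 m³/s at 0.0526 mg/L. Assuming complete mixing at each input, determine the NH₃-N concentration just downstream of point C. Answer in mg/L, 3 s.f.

190 L/s = 0.19 m³/s.
After input A: C = (2.5·0.062 + 0.19·36.8) / 2.69 = 2.657 mg/L.
After input B: C = (2.69·2.657 + 0.047·12.8) / 2.737 = 2.831 mg/L.
After input C: C = (2.737·2.831 + 0.61·0.0526) / 3.347 = 2.325 mg/L.

2.32 mg/L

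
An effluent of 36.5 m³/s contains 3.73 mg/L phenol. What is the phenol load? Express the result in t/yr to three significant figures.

Mass flux = Q·C = 36.5 m³/s × 3.73 g/m³ = 136.1 g/s.
= 136.1 g/s × 31.56 = 4296 t/yr.

4300 t/yr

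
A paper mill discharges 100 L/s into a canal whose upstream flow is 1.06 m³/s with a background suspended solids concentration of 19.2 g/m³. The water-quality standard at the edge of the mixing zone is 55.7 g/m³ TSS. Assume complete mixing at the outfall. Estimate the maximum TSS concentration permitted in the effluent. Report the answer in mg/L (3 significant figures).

100 L/s = 0.1 m³/s.
Mass balance: 55.7·1.16 = 0.1·Cₑ + 1.06·19.2.
Cₑ = (64.61 − 20.35) / 0.1 = 442.6 mg/L.

443 mg/L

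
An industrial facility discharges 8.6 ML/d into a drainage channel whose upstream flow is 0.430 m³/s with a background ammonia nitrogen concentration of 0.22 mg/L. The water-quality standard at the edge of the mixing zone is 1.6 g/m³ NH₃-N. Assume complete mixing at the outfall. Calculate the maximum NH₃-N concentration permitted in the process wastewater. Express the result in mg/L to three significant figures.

8.6 ML/d = 0.09954 m³/s.
Mass balance: 1.6·0.5295 = 0.09954·Cₑ + 0.43·0.22.
Cₑ = (0.8473 − 0.0946) / 0.09954 = 7.562 mg/L.

7.56 mg/L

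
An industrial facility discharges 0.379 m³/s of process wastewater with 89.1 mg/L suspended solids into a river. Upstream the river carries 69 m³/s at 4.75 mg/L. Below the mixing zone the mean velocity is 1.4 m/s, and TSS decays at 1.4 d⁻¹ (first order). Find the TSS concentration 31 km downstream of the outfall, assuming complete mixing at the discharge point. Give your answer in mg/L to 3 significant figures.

3.64 mg/L

After complete mixing, C₀ = (0.379·89.1 + 69·4.75) / 69.38 = 5.211 mg/L.
Travel time t = 3.1e+04 m / 1.4 m/s = 2.214e+04 s = 0.2563 d.
C = 5.211·exp(−1.4·0.2563) = 5.211·0.6985 = 3.64 mg/L.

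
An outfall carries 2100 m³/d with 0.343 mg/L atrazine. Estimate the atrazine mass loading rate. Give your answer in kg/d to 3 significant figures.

2100 m³/d = 0.02431 m³/s.
Mass flux = Q·C = 0.02431 m³/s × 0.343 g/m³ = 0.008337 g/s.
= 0.008337 g/s × 86.4 = 0.7203 kg/d.

0.720 kg/d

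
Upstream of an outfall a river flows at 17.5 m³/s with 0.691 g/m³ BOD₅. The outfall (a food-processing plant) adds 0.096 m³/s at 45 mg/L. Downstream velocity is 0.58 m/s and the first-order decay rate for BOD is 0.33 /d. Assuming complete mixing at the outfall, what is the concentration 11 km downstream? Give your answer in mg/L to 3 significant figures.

0.868 mg/L

After complete mixing, C₀ = (0.096·45 + 17.5·0.691) / 17.6 = 0.9327 mg/L.
Travel time t = 1.1e+04 m / 0.58 m/s = 1.897e+04 s = 0.2195 d.
C = 0.9327·exp(−0.33·0.2195) = 0.9327·0.9301 = 0.8676 mg/L.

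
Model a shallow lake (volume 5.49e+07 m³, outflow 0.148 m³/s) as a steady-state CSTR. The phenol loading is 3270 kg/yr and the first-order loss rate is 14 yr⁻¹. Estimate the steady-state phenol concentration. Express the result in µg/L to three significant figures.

4.23 µg/L

Outflow Q = 0.148 m³/s × 3.156e+07 s/yr = 4.671e+06 m³/yr.
Steady-state CSTR mass balance: W = Q·C + k·V·C, so C = W/(Q + kV).
Q + kV = 4.671e+06 + 14·5.49e+07 = 7.733e+08 m³/yr.
C = 3270/7.733e+08 = 4.229e-06 kg/m³ = 0.004229 mg/L = 4.229 µg/L.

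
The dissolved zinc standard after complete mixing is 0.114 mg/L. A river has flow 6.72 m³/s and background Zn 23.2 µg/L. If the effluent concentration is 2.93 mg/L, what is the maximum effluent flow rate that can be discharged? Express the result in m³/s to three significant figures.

23.2 µg/L = 0.0232 mg/L.
Mass balance at complete mixing: C_std·(Q_w + Q_r) = Q_w·C_e + Q_r·C_b.
Rearranging, Q_w = Q_r·(C_std − C_b)/(C_e − C_std) = 6.72·(0.114 − 0.0232) / (2.93 − 0.114) = 0.2167 m³/s.

0.217 m³/s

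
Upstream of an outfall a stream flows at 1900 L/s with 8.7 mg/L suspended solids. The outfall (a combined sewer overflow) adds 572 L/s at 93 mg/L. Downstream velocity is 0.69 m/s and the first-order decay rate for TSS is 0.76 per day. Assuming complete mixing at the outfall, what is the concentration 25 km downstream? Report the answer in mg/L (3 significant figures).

572 L/s = 0.572 m³/s.
1900 L/s = 1.9 m³/s.
After complete mixing, C₀ = (0.572·93 + 1.9·8.7) / 2.472 = 28.21 mg/L.
Travel time t = 2.5e+04 m / 0.69 m/s = 3.623e+04 s = 0.4194 d.
C = 28.21·exp(−0.76·0.4194) = 28.21·0.7271 = 20.51 mg/L.

20.5 mg/L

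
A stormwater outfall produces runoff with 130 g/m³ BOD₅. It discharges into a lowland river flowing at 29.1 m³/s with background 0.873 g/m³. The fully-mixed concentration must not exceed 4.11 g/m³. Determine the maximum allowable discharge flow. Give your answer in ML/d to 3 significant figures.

Mass balance at complete mixing: C_std·(Q_w + Q_r) = Q_w·C_e + Q_r·C_b.
Rearranging, Q_w = Q_r·(C_std − C_b)/(C_e − C_std) = 29.1·(4.11 − 0.873) / (130 − 4.11) = 0.7482 m³/s.
= 64.65 ML/d.

64.6 ML/d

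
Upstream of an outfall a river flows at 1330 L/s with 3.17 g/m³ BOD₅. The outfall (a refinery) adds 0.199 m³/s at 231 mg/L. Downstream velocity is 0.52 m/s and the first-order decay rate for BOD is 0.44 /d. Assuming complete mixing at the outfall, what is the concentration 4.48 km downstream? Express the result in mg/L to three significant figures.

1330 L/s = 1.33 m³/s.
After complete mixing, C₀ = (0.199·231 + 1.33·3.17) / 1.529 = 32.82 mg/L.
Travel time t = 4480 m / 0.52 m/s = 8615 s = 0.09972 d.
C = 32.82·exp(−0.44·0.09972) = 32.82·0.9571 = 31.41 mg/L.

31.4 mg/L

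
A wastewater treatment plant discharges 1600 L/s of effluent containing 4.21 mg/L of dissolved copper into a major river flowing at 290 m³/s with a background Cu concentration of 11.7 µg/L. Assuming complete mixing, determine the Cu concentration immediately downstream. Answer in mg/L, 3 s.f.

0.0347 mg/L

1600 L/s = 1.6 m³/s.
11.7 µg/L = 0.0117 mg/L.
By mass balance at complete mixing, C = (1.6·4.21 + 290·0.0117) / (1.6 + 290) = 10.13/291.6 = 0.03474 mg/L.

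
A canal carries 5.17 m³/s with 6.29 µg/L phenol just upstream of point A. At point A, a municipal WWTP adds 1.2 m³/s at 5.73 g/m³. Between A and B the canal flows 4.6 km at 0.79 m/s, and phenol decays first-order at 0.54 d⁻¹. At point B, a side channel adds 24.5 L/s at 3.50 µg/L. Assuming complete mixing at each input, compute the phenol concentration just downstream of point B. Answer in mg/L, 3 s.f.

1.04 mg/L

6.29 µg/L = 0.00629 mg/L.
After input A: C = (5.17·0.00629 + 1.2·5.73) / 6.37 = 1.085 mg/L.
Over the 4.6 km reach to input B (t = 5823 s = 0.06739 d), decay gives C = 1.085·exp(−0.54·0.06739) = 1.046 mg/L.
24.5 L/s = 0.0245 m³/s.
3.50 µg/L = 0.0035 mg/L.
After input B: C = (6.37·1.046 + 0.0245·0.0035) / 6.394 = 1.042 mg/L.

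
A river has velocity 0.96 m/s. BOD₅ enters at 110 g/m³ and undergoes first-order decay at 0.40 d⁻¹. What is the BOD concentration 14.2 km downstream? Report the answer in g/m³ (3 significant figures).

103 g/m³

Travel time t = 14.2 km / 0.96 m/s = 1.42e+04/0.96 = 1.479e+04 s = 0.1712 d.
First-order decay: C = 110·exp(−0.40·0.1712) = 110·0.9338 = 102.7 g/m³.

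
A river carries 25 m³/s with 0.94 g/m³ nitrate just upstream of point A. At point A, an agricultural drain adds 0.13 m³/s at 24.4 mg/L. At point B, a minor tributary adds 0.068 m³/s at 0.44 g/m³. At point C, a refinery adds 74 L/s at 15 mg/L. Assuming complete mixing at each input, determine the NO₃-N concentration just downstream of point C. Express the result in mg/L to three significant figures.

1.10 mg/L

After input A: C = (25·0.94 + 0.13·24.4) / 25.13 = 1.061 mg/L.
After input B: C = (25.13·1.061 + 0.068·0.44) / 25.2 = 1.06 mg/L.
74 L/s = 0.074 m³/s.
After input C: C = (25.2·1.06 + 0.074·15) / 25.27 = 1.101 mg/L.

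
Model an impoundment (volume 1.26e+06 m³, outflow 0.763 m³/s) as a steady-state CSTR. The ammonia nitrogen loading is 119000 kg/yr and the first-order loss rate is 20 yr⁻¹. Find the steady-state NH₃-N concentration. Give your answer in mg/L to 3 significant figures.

Outflow Q = 0.763 m³/s × 3.156e+07 s/yr = 2.408e+07 m³/yr.
Steady-state CSTR mass balance: W = Q·C + k·V·C, so C = W/(Q + kV).
Q + kV = 2.408e+07 + 20·1.26e+06 = 4.928e+07 m³/yr.
C = 119000/4.928e+07 = 0.002415 kg/m³ = 2.415 mg/L.

2.41 mg/L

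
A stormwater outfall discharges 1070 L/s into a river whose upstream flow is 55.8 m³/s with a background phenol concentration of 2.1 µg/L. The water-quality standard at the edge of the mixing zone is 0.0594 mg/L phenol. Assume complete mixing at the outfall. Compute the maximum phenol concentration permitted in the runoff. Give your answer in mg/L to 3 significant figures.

1070 L/s = 1.07 m³/s.
2.1 µg/L = 0.0021 mg/L.
Mass balance: 0.0594·56.87 = 1.07·Cₑ + 55.8·0.0021.
Cₑ = (3.378 − 0.1172) / 1.07 = 3.048 mg/L.

3.05 mg/L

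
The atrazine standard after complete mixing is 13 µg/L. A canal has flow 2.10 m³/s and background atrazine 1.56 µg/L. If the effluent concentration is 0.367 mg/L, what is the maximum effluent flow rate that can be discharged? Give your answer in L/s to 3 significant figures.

67.9 L/s

1.56 µg/L = 0.00156 mg/L.
13 µg/L = 0.013 mg/L.
Mass balance at complete mixing: C_std·(Q_w + Q_r) = Q_w·C_e + Q_r·C_b.
Rearranging, Q_w = Q_r·(C_std − C_b)/(C_e − C_std) = 2.10·(0.013 − 0.00156) / (0.367 − 0.013) = 0.06786 m³/s.
= 67.86 L/s.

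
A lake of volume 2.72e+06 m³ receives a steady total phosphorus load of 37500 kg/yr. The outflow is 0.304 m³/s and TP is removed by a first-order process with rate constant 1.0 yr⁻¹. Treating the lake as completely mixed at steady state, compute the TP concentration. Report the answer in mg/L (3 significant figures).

3.05 mg/L

Outflow Q = 0.304 m³/s × 3.156e+07 s/yr = 9.594e+06 m³/yr.
Steady-state CSTR mass balance: W = Q·C + k·V·C, so C = W/(Q + kV).
Q + kV = 9.594e+06 + 1.0·2.72e+06 = 1.231e+07 m³/yr.
C = 37500/1.231e+07 = 0.003045 kg/m³ = 3.045 mg/L.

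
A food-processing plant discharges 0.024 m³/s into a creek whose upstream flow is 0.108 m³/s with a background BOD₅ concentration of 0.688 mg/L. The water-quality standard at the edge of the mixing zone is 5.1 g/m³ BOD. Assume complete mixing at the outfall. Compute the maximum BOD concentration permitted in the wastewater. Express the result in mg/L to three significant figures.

25.0 mg/L

Mass balance: 5.1·0.132 = 0.024·Cₑ + 0.108·0.688.
Cₑ = (0.6732 − 0.0743) / 0.024 = 24.95 mg/L.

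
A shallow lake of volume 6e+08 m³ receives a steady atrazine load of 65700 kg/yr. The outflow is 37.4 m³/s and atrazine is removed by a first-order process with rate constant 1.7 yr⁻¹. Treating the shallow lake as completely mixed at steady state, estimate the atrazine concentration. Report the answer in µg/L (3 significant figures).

Outflow Q = 37.4 m³/s × 3.156e+07 s/yr = 1.18e+09 m³/yr.
Steady-state CSTR mass balance: W = Q·C + k·V·C, so C = W/(Q + kV).
Q + kV = 1.18e+09 + 1.7·6e+08 = 2.2e+09 m³/yr.
C = 65700/2.2e+09 = 2.986e-05 kg/m³ = 0.02986 mg/L = 29.86 µg/L.

29.9 µg/L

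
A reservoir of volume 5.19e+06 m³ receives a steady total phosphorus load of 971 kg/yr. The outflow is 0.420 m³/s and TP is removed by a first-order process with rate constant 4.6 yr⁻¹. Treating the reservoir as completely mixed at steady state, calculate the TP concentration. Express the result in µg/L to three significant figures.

Outflow Q = 0.420 m³/s × 3.156e+07 s/yr = 1.325e+07 m³/yr.
Steady-state CSTR mass balance: W = Q·C + k·V·C, so C = W/(Q + kV).
Q + kV = 1.325e+07 + 4.6·5.19e+06 = 3.713e+07 m³/yr.
C = 971/3.713e+07 = 2.615e-05 kg/m³ = 0.02615 mg/L = 26.15 µg/L.

26.2 µg/L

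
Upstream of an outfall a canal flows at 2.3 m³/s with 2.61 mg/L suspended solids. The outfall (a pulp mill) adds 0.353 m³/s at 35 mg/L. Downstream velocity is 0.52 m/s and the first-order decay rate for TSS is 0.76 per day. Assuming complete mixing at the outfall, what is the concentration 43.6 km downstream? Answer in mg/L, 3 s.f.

3.31 mg/L

After complete mixing, C₀ = (0.353·35 + 2.3·2.61) / 2.653 = 6.92 mg/L.
Travel time t = 4.36e+04 m / 0.52 m/s = 8.385e+04 s = 0.9704 d.
C = 6.92·exp(−0.76·0.9704) = 6.92·0.4783 = 3.31 mg/L.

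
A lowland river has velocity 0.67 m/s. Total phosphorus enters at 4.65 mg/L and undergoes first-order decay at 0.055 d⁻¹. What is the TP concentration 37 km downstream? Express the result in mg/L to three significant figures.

Travel time t = 37 km / 0.67 m/s = 3.7e+04/0.67 = 5.522e+04 s = 0.6392 d.
First-order decay: C = 4.65·exp(−0.055·0.6392) = 4.65·0.9655 = 4.489 mg/L.

4.49 mg/L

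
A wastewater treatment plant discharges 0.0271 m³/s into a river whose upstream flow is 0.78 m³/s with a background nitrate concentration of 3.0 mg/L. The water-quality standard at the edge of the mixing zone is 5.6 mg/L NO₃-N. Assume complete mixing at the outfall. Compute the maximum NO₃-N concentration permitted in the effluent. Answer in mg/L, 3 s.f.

Mass balance: 5.6·0.8071 = 0.0271·Cₑ + 0.78·3.
Cₑ = (4.52 − 2.34) / 0.0271 = 80.43 mg/L.

80.4 mg/L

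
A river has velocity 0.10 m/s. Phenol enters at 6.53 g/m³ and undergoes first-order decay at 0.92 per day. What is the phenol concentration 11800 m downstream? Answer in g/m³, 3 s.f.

1.86 g/m³

Travel time t = 11800 m / 0.10 m/s = 1.18e+04/0.10 = 1.18e+05 s = 1.366 d.
First-order decay: C = 6.53·exp(−0.92·1.366) = 6.53·0.2847 = 1.859 g/m³.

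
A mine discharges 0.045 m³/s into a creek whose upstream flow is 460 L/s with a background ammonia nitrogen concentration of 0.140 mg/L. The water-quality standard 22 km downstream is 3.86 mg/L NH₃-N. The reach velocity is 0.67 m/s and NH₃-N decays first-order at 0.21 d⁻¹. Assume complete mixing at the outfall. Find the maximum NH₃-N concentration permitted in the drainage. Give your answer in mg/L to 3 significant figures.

45.5 mg/L

460 L/s = 0.46 m³/s.
Travel time to the compliance point: t = 2.2e+04/0.67 = 3.284e+04 s = 0.38 d; decay factor exp(−0.21·0.38) = 0.9233.
So the concentration just after mixing may be at most 3.86/0.9233 = 4.181 mg/L.
Mass balance: 4.181·0.505 = 0.045·Cₑ + 0.46·0.14.
Cₑ = (2.111 − 0.0644) / 0.045 = 45.49 mg/L.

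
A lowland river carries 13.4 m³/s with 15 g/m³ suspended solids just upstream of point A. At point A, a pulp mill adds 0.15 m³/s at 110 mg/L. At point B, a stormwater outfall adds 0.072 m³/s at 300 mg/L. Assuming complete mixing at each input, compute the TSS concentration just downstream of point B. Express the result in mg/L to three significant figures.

17.6 mg/L

After input A: C = (13.4·15 + 0.15·110) / 13.55 = 16.05 mg/L.
After input B: C = (13.55·16.05 + 0.072·300) / 13.62 = 17.55 mg/L.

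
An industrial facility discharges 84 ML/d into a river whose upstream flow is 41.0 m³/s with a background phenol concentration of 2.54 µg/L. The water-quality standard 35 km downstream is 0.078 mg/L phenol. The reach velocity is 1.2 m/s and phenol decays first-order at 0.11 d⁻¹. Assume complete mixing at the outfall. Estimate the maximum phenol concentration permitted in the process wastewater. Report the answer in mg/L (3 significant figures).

3.39 mg/L

84 ML/d = 0.9722 m³/s.
2.54 µg/L = 0.00254 mg/L.
Travel time to the compliance point: t = 3.5e+04/1.2 = 2.917e+04 s = 0.3376 d; decay factor exp(−0.11·0.3376) = 0.9635.
So the concentration just after mixing may be at most 0.078/0.9635 = 0.08095 mg/L.
Mass balance: 0.08095·41.97 = 0.9722·Cₑ + 41·0.00254.
Cₑ = (3.398 − 0.1041) / 0.9722 = 3.388 mg/L.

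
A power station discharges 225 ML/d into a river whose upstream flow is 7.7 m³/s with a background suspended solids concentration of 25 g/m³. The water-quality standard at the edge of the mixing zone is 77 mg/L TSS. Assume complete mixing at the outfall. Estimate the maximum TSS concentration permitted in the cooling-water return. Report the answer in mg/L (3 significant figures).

225 ML/d = 2.604 m³/s.
Mass balance: 77·10.3 = 2.604·Cₑ + 7.7·25.
Cₑ = (793.4 − 192.5) / 2.604 = 230.8 mg/L.

231 mg/L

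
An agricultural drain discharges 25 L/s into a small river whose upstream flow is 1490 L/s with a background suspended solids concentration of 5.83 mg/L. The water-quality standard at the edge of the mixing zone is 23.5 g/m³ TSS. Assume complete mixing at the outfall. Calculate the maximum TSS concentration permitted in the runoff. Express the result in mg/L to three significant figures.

25 L/s = 0.025 m³/s.
1490 L/s = 1.49 m³/s.
Mass balance: 23.5·1.515 = 0.025·Cₑ + 1.49·5.83.
Cₑ = (35.6 − 8.687) / 0.025 = 1077 mg/L.

1080 mg/L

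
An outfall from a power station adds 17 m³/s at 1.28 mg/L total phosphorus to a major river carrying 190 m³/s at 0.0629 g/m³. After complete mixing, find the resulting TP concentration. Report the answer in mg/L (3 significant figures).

Conservation of mass across the mixing zone: C = (17·1.28 + 190·0.0629) / (17 + 190) = 33.71/207 = 0.1629 mg/L.

0.163 mg/L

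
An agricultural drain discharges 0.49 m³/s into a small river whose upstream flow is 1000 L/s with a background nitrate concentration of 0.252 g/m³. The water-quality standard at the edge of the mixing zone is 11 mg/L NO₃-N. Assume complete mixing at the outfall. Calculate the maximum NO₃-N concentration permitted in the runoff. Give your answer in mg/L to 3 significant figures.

32.9 mg/L

1000 L/s = 1 m³/s.
Mass balance: 11·1.49 = 0.49·Cₑ + 1·0.252.
Cₑ = (16.39 − 0.252) / 0.49 = 32.93 mg/L.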